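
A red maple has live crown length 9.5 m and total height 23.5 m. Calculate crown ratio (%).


Formula: Crown Ratio = (Crown Length / Total Height) * 100
CR = (9.5 m / 23.5 m) * 100
CR = 0.4043 * 100 = 40.4%

40.4


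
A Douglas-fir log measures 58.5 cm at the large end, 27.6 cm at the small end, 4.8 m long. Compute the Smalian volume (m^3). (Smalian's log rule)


Smalian: V = (A1 + A2)/2 * L,  A = pi*(D/200)^2
A1 = pi*(58.5/200)^2 = 0.268783 m^2
A2 = pi*(27.6/200)^2 = 0.059828 m^2
V = (0.268783+0.059828)/2*4.8 = 0.7887 m^3

0.7887


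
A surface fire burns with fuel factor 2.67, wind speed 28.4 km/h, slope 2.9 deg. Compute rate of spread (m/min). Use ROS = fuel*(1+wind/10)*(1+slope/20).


Formula: ROS = fuel * (1 + wind/10) * (1 + slope/20)
Wind factor = 1 + 28.4/10 = 3.84
Slope factor = 1 + 2.9/20 = 1.145
ROS = 2.67 * 3.84 * 1.145 = 11.74 m/min

11.74


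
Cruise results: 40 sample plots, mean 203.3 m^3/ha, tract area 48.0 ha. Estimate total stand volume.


Formula: Total Volume = Mean Volume per ha * Total Area
Total Volume = 203.3 m^3/ha * 48.0 ha
Total Volume = 9758 m^3

9758


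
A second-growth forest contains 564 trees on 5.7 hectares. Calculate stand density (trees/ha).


Formula: Stand Density = N_trees / Area_ha
Density = 564 trees / 5.7 ha
Density = 99 trees/ha

99


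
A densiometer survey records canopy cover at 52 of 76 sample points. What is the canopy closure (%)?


Formula: Canopy closure = covered points / total points * 100
Closure = 52 / 76 * 100
Closure = 0.6842 * 100 = 68.4%

68.4


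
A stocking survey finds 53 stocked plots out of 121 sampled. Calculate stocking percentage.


Formula: Stocking % = stocked plots / total plots * 100
Stocking = 53 / 121 * 100
Stocking = 0.438 * 100 = 43.8%

43.8


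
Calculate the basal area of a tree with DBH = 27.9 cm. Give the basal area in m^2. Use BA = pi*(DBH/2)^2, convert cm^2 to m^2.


Formula: BA = pi * (DBH/2)^2 / 10000  (cm^2 to m^2)
Radius = DBH/2 = 27.9/2 = 13.95 cm
BA = pi * 13.95^2 / 10000
   = 611.3618 cm^2 / 10000
   = 0.0611 m^2

0.0611


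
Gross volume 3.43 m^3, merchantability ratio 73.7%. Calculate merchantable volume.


Formula: MV = V_total * (merchantable_pct / 100)
Merchantable fraction = 73.7% / 100 = 0.737
MV = 3.43 m^3 * 0.737 = 2.528 m^3

2.528


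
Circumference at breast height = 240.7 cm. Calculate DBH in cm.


Formula: DBH = C / pi
DBH = 240.7 / pi
pi = 3.14159...
DBH = 76.6 cm

76.6


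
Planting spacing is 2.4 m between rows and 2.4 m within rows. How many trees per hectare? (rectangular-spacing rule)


Formula: TPH = 10000 m^2/ha / (spacing_x * spacing_y)
Area per tree = 2.4 m * 2.4 m = 5.76 m^2
TPH = 10000 / 5.76 = 1736 trees/ha

1736


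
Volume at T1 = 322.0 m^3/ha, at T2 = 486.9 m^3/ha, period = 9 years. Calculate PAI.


Formula: PAI = (V_T2 - V_T1) / (T2 - T1)
Volume increment = 486.9 - 322.0 = 164.9 m^3/ha
PAI = 164.9 / 9 = 18.32 m^3/ha/year

18.32


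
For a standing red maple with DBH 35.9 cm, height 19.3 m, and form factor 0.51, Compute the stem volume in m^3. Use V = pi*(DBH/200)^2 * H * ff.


Formula: V = pi * (DBH/200)^2 * H * ff
Radius = DBH/200 = 35.9/200 = 0.1795 m
Radius^2 = 0.1795^2 = 0.03222025 m^2
V = pi * 0.03222025 * 19.3 * 0.51
V = 0.996 m^3

0.996


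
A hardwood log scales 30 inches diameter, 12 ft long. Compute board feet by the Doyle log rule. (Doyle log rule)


Doyle: BF = (D - 4)^2 * L / 16
Adjusted diameter = 30 - 4 = 26 in
(D-4)^2 = 26^2 = 676
BF = 676 * 12 / 16 = 507 BF

507


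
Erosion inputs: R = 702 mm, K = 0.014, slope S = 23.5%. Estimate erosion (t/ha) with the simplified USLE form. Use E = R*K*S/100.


Formula: E = R * K * S / 100  (simplified USLE)
R * K = 702 * 0.014 = 9.828
E = 9.828 * 23.5 / 100 = 2.31 t/ha

2.31


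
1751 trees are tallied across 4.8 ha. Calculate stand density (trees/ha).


Formula: Stand Density = N_trees / Area_ha
Density = 1751 trees / 4.8 ha
Density = 365 trees/ha

365


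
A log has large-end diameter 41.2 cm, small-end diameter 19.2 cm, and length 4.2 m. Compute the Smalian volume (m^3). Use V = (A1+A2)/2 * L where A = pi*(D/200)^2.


Smalian: V = (A1 + A2)/2 * L,  A = pi*(D/200)^2
A1 = pi*(41.2/200)^2 = 0.133317 m^2
A2 = pi*(19.2/200)^2 = 0.028953 m^2
V = (0.133317+0.028953)/2*4.2 = 0.3408 m^3

0.3408


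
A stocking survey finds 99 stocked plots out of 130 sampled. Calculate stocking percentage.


Formula: Stocking % = stocked plots / total plots * 100
Stocking = 99 / 130 * 100
Stocking = 0.7615 * 100 = 76.2%

76.2


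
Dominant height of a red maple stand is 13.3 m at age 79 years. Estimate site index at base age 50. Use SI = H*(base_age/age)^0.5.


Formula: SI = H_dom * (base_age / age)^0.5
Age ratio = 50 / 79 = 0.63291
sqrt(age_ratio) = 0.79556
SI = 13.3 * 0.79556 = 10.6 m

10.6


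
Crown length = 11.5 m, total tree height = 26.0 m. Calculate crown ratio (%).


Formula: Crown Ratio = (Crown Length / Total Height) * 100
CR = (11.5 m / 26.0 m) * 100
CR = 0.4423 * 100 = 44.2%

44.2


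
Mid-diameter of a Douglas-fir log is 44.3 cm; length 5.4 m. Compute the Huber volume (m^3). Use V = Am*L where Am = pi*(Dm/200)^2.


Huber: V = Am * L,  Am = pi*(Dm/200)^2
Am = pi*(44.3/200)^2 = 0.154134 m^2
V = 0.154134*5.4 = 0.8323 m^3

0.8323


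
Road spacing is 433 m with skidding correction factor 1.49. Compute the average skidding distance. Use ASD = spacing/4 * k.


Formula: ASD = (spacing / 4) * correction
Uncorrected distance = spacing / 4 = 433 / 4 = 108.25 m
ASD = 108.25 * 1.49 = 161 m

161


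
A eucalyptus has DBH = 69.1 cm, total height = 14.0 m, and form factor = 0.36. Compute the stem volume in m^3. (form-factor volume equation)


Formula: V = pi * (DBH/200)^2 * H * ff
Radius = DBH/200 = 69.1/200 = 0.3455 m
Radius^2 = 0.3455^2 = 0.11937025 m^2
V = pi * 0.11937025 * 14.0 * 0.36
V = 1.89 m^3

1.89


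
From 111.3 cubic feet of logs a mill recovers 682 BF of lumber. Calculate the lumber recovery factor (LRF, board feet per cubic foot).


Formula: LRF = Lumber Output (BF) / Log Input (ft^3)
LRF = 682 BF / 111.3 ft^3
LRF = 6.13 BF/ft^3

6.13


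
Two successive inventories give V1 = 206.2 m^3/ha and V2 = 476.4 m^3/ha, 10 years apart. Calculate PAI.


Formula: PAI = (V_T2 - V_T1) / (T2 - T1)
Volume increment = 476.4 - 206.2 = 270.2 m^3/ha
PAI = 270.2 / 10 = 27.02 m^3/ha/year

27.02


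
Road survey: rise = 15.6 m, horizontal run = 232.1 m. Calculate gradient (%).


Formula: Gradient = rise / run * 100
Gradient = 15.6 / 232.1 * 100 = 6.7%

6.7


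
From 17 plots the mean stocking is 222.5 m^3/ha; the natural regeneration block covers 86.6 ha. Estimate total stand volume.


Formula: Total Volume = Mean Volume per ha * Total Area
Total Volume = 222.5 m^3/ha * 86.6 ha
Total Volume = 19269 m^3

19269


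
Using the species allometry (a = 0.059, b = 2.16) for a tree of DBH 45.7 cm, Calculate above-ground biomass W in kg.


Formula: W = a * DBH^b  (allometric power law)
DBH^b = 45.7^2.16 = 3849.63
W = 0.059 * 3849.63 = 227.1 kg

227.1


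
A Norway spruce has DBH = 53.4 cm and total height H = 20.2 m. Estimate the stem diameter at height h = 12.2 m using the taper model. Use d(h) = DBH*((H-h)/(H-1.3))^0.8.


Taper: d(h) = DBH * ((H - h) / (H - 1.3))^0.8
Numerator = H - h = 20.2 - 12.2 = 8.0 m
Denominator = H - 1.3 = 20.2 - 1.3 = 18.9 m
Ratio = 8.0 / 18.9 = 0.42328
d = 53.4 * 0.42328^0.8 = 26.8 cm

26.8


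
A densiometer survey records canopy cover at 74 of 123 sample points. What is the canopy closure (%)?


Formula: Canopy closure = covered points / total points * 100
Closure = 74 / 123 * 100
Closure = 0.6016 * 100 = 60.2%

60.2


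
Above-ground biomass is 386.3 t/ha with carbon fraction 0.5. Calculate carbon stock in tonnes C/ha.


Formula: Carbon Stock = Biomass * Carbon Fraction
C = 386.3 t/ha * 0.5
C = 193.2 t C/ha

193.2


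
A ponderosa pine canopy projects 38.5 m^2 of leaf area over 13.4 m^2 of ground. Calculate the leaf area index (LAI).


Formula: LAI = total leaf area / ground area  (dimensionless)
LAI = 38.5 m^2 / 13.4 m^2
LAI = 2.87

2.87


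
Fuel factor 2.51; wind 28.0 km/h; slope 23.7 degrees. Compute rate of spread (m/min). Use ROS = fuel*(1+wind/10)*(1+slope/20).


Formula: ROS = fuel * (1 + wind/10) * (1 + slope/20)
Wind factor = 1 + 28.0/10 = 3.8
Slope factor = 1 + 23.7/20 = 2.185
ROS = 2.51 * 3.8 * 2.185 = 20.84 m/min

20.84


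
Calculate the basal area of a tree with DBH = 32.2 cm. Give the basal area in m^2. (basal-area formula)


Formula: BA = pi * (DBH/2)^2 / 10000  (cm^2 to m^2)
Radius = DBH/2 = 32.2/2 = 16.1 cm
BA = pi * 16.1^2 / 10000
   = 814.3322 cm^2 / 10000
   = 0.0814 m^2

0.0814


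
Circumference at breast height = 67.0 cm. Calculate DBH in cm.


Formula: DBH = C / pi
DBH = 67.0 / pi
pi = 3.14159...
DBH = 21.3 cm

21.3


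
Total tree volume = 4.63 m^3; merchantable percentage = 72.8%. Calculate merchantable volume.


Formula: MV = V_total * (merchantable_pct / 100)
Merchantable fraction = 72.8% / 100 = 0.728
MV = 4.63 m^3 * 0.728 = 3.371 m^3

3.371


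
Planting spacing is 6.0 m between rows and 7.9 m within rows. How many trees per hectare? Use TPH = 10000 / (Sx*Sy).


Formula: TPH = 10000 m^2/ha / (spacing_x * spacing_y)
Area per tree = 6.0 m * 7.9 m = 47.4 m^2
TPH = 10000 / 47.4 = 211 trees/ha

211


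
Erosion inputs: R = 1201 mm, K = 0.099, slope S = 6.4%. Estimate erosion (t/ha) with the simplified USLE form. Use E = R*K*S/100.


Formula: E = R * K * S / 100  (simplified USLE)
R * K = 1201 * 0.099 = 118.899
E = 118.899 * 6.4 / 100 = 7.61 t/ha

7.61


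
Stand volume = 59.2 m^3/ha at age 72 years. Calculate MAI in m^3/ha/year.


Formula: MAI = Total Volume / Stand Age
MAI = 59.2 m^3/ha / 72 years
MAI = 0.82 m^3/ha/year

0.82


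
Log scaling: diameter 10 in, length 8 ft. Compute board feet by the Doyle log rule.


Doyle: BF = (D - 4)^2 * L / 16
Adjusted diameter = 10 - 4 = 6 in
(D-4)^2 = 6^2 = 36
BF = 36 * 8 / 16 = 18 BF

18


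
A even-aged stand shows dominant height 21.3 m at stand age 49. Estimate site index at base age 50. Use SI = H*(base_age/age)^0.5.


Formula: SI = H_dom * (base_age / age)^0.5
Age ratio = 50 / 49 = 1.02041
sqrt(age_ratio) = 1.01015
SI = 21.3 * 1.01015 = 21.5 m

21.5


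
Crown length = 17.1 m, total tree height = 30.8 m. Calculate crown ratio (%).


Formula: Crown Ratio = (Crown Length / Total Height) * 100
CR = (17.1 m / 30.8 m) * 100
CR = 0.5552 * 100 = 55.5%

55.5


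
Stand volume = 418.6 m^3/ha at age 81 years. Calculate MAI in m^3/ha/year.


Formula: MAI = Total Volume / Stand Age
MAI = 418.6 m^3/ha / 81 years
MAI = 5.17 m^3/ha/year

5.17


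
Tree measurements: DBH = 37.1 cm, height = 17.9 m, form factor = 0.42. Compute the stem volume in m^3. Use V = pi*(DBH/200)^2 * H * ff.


Formula: V = pi * (DBH/200)^2 * H * ff
Radius = DBH/200 = 37.1/200 = 0.1855 m
Radius^2 = 0.1855^2 = 0.03441025 m^2
V = pi * 0.03441025 * 17.9 * 0.42
V = 0.813 m^3

0.813


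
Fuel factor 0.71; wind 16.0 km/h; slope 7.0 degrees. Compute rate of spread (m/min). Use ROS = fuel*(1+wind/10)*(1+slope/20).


Formula: ROS = fuel * (1 + wind/10) * (1 + slope/20)
Wind factor = 1 + 16.0/10 = 2.6
Slope factor = 1 + 7.0/20 = 1.35
ROS = 0.71 * 2.6 * 1.35 = 2.49 m/min

2.49


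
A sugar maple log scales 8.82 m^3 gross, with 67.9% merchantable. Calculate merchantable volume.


Formula: MV = V_total * (merchantable_pct / 100)
Merchantable fraction = 67.9% / 100 = 0.679
MV = 8.82 m^3 * 0.679 = 5.989 m^3

5.989


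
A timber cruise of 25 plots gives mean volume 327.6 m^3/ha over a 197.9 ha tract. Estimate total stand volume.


Formula: Total Volume = Mean Volume per ha * Total Area
Total Volume = 327.6 m^3/ha * 197.9 ha
Total Volume = 64832 m^3

64832


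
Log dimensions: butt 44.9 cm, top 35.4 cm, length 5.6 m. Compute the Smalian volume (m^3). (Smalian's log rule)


Smalian: V = (A1 + A2)/2 * L,  A = pi*(D/200)^2
A1 = pi*(44.9/200)^2 = 0.158337 m^2
A2 = pi*(35.4/200)^2 = 0.098423 m^2
V = (0.158337+0.098423)/2*5.6 = 0.7189 m^3

0.7189


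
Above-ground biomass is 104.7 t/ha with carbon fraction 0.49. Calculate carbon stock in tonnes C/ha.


Formula: Carbon Stock = Biomass * Carbon Fraction
C = 104.7 t/ha * 0.49
C = 51.3 t C/ha

51.3


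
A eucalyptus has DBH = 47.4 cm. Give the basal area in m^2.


Formula: BA = pi * (DBH/2)^2 / 10000  (cm^2 to m^2)
Radius = DBH/2 = 47.4/2 = 23.7 cm
BA = pi * 23.7^2 / 10000
   = 1764.6012 cm^2 / 10000
   = 0.1765 m^2

0.1765


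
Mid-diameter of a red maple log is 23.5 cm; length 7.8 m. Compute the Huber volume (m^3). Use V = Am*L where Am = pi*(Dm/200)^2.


Huber: V = Am * L,  Am = pi*(Dm/200)^2
Am = pi*(23.5/200)^2 = 0.043374 m^2
V = 0.043374*7.8 = 0.3383 m^3

0.3383


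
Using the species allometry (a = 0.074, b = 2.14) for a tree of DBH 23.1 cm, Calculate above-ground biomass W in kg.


Formula: W = a * DBH^b  (allometric power law)
DBH^b = 23.1^2.14 = 828.1893
W = 0.074 * 828.1893 = 61.3 kg

61.3


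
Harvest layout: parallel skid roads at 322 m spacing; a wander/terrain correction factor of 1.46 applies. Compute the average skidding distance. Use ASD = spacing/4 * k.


Formula: ASD = (spacing / 4) * correction
Uncorrected distance = spacing / 4 = 322 / 4 = 80.5 m
ASD = 80.5 * 1.46 = 118 m

118


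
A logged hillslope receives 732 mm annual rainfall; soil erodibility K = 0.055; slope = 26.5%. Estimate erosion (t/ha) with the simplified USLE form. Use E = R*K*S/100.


Formula: E = R * K * S / 100  (simplified USLE)
R * K = 732 * 0.055 = 40.26
E = 40.26 * 26.5 / 100 = 10.67 t/ha

10.67


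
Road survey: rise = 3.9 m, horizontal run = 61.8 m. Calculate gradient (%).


Formula: Gradient = rise / run * 100
Gradient = 3.9 / 61.8 * 100 = 6.3%

6.3


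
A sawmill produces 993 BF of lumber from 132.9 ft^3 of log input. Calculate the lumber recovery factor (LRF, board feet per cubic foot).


Formula: LRF = Lumber Output (BF) / Log Input (ft^3)
LRF = 993 BF / 132.9 ft^3
LRF = 7.47 BF/ft^3

7.47


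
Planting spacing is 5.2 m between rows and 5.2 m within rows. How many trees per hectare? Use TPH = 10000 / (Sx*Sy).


Formula: TPH = 10000 m^2/ha / (spacing_x * spacing_y)
Area per tree = 5.2 m * 5.2 m = 27.04 m^2
TPH = 10000 / 27.04 = 370 trees/ha

370


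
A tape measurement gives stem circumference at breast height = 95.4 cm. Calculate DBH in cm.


Formula: DBH = C / pi
DBH = 95.4 / pi
pi = 3.14159...
DBH = 30.4 cm

30.4


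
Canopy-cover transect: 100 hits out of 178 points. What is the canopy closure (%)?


Formula: Canopy closure = covered points / total points * 100
Closure = 100 / 178 * 100
Closure = 0.5618 * 100 = 56.2%

56.2


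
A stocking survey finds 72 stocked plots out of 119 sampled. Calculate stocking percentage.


Formula: Stocking % = stocked plots / total plots * 100
Stocking = 72 / 119 * 100
Stocking = 0.605 * 100 = 60.5%

60.5


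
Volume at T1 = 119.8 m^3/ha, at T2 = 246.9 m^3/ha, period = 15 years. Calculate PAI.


Formula: PAI = (V_T2 - V_T1) / (T2 - T1)
Volume increment = 246.9 - 119.8 = 127.1 m^3/ha
PAI = 127.1 / 15 = 8.47 m^3/ha/year

8.47


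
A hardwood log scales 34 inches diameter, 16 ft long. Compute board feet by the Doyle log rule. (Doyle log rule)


Doyle: BF = (D - 4)^2 * L / 16
Adjusted diameter = 34 - 4 = 30 in
(D-4)^2 = 30^2 = 900
BF = 900 * 16 / 16 = 900 BF

900


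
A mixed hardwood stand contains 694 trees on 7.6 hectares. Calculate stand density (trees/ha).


Formula: Stand Density = N_trees / Area_ha
Density = 694 trees / 7.6 ha
Density = 91 trees/ha

91


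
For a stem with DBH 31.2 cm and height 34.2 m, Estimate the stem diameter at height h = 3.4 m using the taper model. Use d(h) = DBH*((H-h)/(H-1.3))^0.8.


Taper: d(h) = DBH * ((H - h) / (H - 1.3))^0.8
Numerator = H - h = 34.2 - 3.4 = 30.8 m
Denominator = H - 1.3 = 34.2 - 1.3 = 32.9 m
Ratio = 30.8 / 32.9 = 0.93617
d = 31.2 * 0.93617^0.8 = 29.6 cm

29.6


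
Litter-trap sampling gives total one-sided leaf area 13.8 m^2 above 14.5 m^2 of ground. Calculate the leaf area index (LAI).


Formula: LAI = total leaf area / ground area  (dimensionless)
LAI = 13.8 m^2 / 14.5 m^2
LAI = 0.95

0.95


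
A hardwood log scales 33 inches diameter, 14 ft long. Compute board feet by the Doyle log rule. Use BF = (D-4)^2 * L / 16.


Doyle: BF = (D - 4)^2 * L / 16
Adjusted diameter = 33 - 4 = 29 in
(D-4)^2 = 29^2 = 841
BF = 841 * 14 / 16 = 736 BF

736


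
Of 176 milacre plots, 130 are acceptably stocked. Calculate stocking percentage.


Formula: Stocking % = stocked plots / total plots * 100
Stocking = 130 / 176 * 100
Stocking = 0.7386 * 100 = 73.9%

73.9


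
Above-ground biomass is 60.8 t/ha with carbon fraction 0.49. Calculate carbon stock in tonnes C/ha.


Formula: Carbon Stock = Biomass * Carbon Fraction
C = 60.8 t/ha * 0.49
C = 29.8 t C/ha

29.8


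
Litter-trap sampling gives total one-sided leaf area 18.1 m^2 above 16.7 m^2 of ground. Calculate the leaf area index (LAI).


Formula: LAI = total leaf area / ground area  (dimensionless)
LAI = 18.1 m^2 / 16.7 m^2
LAI = 1.08

1.08


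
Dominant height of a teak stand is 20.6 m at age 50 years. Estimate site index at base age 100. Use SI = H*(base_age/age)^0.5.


Formula: SI = H_dom * (base_age / age)^0.5
Age ratio = 100 / 50 = 2.0
sqrt(age_ratio) = 1.41421
SI = 20.6 * 1.41421 = 29.1 m

29.1


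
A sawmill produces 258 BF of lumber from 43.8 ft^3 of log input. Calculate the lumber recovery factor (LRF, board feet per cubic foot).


Formula: LRF = Lumber Output (BF) / Log Input (ft^3)
LRF = 258 BF / 43.8 ft^3
LRF = 5.89 BF/ft^3

5.89


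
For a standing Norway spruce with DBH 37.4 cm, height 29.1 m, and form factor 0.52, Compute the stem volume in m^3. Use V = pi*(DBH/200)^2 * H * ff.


Formula: V = pi * (DBH/200)^2 * H * ff
Radius = DBH/200 = 37.4/200 = 0.187 m
Radius^2 = 0.187^2 = 0.034969 m^2
V = pi * 0.034969 * 29.1 * 0.52
V = 1.662 m^3

1.662


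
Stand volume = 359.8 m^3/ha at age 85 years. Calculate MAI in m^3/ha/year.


Formula: MAI = Total Volume / Stand Age
MAI = 359.8 m^3/ha / 85 years
MAI = 4.23 m^3/ha/year

4.23


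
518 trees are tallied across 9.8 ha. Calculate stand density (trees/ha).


Formula: Stand Density = N_trees / Area_ha
Density = 518 trees / 9.8 ha
Density = 53 trees/ha

53


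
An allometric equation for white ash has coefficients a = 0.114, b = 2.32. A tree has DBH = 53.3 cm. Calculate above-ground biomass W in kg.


Formula: W = a * DBH^b  (allometric power law)
DBH^b = 53.3^2.32 = 10139.2802
W = 0.114 * 10139.2802 = 1155.9 kg

1155.9


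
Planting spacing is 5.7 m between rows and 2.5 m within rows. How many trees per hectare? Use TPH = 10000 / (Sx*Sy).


Formula: TPH = 10000 m^2/ha / (spacing_x * spacing_y)
Area per tree = 5.7 m * 2.5 m = 14.25 m^2
TPH = 10000 / 14.25 = 702 trees/ha

702


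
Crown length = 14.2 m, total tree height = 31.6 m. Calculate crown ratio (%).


Formula: Crown Ratio = (Crown Length / Total Height) * 100
CR = (14.2 m / 31.6 m) * 100
CR = 0.4494 * 100 = 44.9%

44.9


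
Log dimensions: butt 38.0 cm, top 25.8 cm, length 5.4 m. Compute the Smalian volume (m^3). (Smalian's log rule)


Smalian: V = (A1 + A2)/2 * L,  A = pi*(D/200)^2
A1 = pi*(38.0/200)^2 = 0.113411 m^2
A2 = pi*(25.8/200)^2 = 0.052279 m^2
V = (0.113411+0.052279)/2*5.4 = 0.4474 m^3

0.4474


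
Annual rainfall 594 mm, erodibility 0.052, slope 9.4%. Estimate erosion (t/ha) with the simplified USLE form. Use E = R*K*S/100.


Formula: E = R * K * S / 100  (simplified USLE)
R * K = 594 * 0.052 = 30.888
E = 30.888 * 9.4 / 100 = 2.9 t/ha

2.9


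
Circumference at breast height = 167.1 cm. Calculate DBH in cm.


Formula: DBH = C / pi
DBH = 167.1 / pi
pi = 3.14159...
DBH = 53.2 cm

53.2


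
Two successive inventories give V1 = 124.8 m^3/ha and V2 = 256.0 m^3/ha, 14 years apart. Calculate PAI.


Formula: PAI = (V_T2 - V_T1) / (T2 - T1)
Volume increment = 256.0 - 124.8 = 131.2 m^3/ha
PAI = 131.2 / 14 = 9.37 m^3/ha/year

9.37


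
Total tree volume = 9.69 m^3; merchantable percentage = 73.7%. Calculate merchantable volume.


Formula: MV = V_total * (merchantable_pct / 100)
Merchantable fraction = 73.7% / 100 = 0.737
MV = 9.69 m^3 * 0.737 = 7.142 m^3

7.142


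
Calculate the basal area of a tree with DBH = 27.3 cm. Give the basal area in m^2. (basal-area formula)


Formula: BA = pi * (DBH/2)^2 / 10000  (cm^2 to m^2)
Radius = DBH/2 = 27.3/2 = 13.65 cm
BA = pi * 13.65^2 / 10000
   = 585.3494 cm^2 / 10000
   = 0.0585 m^2

0.0585


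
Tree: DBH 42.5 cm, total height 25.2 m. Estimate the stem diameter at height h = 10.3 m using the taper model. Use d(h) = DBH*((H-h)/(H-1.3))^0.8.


Taper: d(h) = DBH * ((H - h) / (H - 1.3))^0.8
Numerator = H - h = 25.2 - 10.3 = 14.9 m
Denominator = H - 1.3 = 25.2 - 1.3 = 23.9 m
Ratio = 14.9 / 23.9 = 0.62343
d = 42.5 * 0.62343^0.8 = 29.1 cm

29.1


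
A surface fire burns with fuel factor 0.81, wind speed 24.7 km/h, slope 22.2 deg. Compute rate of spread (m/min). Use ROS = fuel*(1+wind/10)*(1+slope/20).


Formula: ROS = fuel * (1 + wind/10) * (1 + slope/20)
Wind factor = 1 + 24.7/10 = 3.47
Slope factor = 1 + 22.2/20 = 2.11
ROS = 0.81 * 3.47 * 2.11 = 5.93 m/min

5.93


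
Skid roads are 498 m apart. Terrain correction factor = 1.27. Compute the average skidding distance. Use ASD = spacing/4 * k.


Formula: ASD = (spacing / 4) * correction
Uncorrected distance = spacing / 4 = 498 / 4 = 124.5 m
ASD = 124.5 * 1.27 = 158 m

158


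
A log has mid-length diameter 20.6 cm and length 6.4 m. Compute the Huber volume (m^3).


Huber: V = Am * L,  Am = pi*(Dm/200)^2
Am = pi*(20.6/200)^2 = 0.033329 m^2
V = 0.033329*6.4 = 0.2133 m^3

0.2133


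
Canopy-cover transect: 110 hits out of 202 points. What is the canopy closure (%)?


Formula: Canopy closure = covered points / total points * 100
Closure = 110 / 202 * 100
Closure = 0.5446 * 100 = 54.5%

54.5


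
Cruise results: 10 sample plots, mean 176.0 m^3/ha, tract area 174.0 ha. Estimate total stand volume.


Formula: Total Volume = Mean Volume per ha * Total Area
Total Volume = 176.0 m^3/ha * 174.0 ha
Total Volume = 30624 m^3

30624


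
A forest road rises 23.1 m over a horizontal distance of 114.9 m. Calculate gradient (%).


Formula: Gradient = rise / run * 100
Gradient = 23.1 / 114.9 * 100 = 20.1%

20.1


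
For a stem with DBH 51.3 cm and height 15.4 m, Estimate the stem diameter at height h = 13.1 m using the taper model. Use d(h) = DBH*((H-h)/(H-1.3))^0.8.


Taper: d(h) = DBH * ((H - h) / (H - 1.3))^0.8
Numerator = H - h = 15.4 - 13.1 = 2.3 m
Denominator = H - 1.3 = 15.4 - 1.3 = 14.1 m
Ratio = 2.3 / 14.1 = 0.16312
d = 51.3 * 0.16312^0.8 = 12.0 cm

12.0


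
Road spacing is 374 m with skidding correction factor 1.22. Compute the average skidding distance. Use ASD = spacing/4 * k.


Formula: ASD = (spacing / 4) * correction
Uncorrected distance = spacing / 4 = 374 / 4 = 93.5 m
ASD = 93.5 * 1.22 = 114 m

114


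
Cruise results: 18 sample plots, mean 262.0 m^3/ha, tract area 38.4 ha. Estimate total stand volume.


Formula: Total Volume = Mean Volume per ha * Total Area
Total Volume = 262.0 m^3/ha * 38.4 ha
Total Volume = 10061 m^3

10061


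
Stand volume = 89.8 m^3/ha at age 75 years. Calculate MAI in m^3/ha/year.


Formula: MAI = Total Volume / Stand Age
MAI = 89.8 m^3/ha / 75 years
MAI = 1.2 m^3/ha/year

1.2


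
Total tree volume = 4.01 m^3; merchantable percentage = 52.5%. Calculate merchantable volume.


Formula: MV = V_total * (merchantable_pct / 100)
Merchantable fraction = 52.5% / 100 = 0.525
MV = 4.01 m^3 * 0.525 = 2.105 m^3

2.105


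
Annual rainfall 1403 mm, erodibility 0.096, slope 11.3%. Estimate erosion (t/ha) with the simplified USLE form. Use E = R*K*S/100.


Formula: E = R * K * S / 100  (simplified USLE)
R * K = 1403 * 0.096 = 134.688
E = 134.688 * 11.3 / 100 = 15.22 t/ha

15.22


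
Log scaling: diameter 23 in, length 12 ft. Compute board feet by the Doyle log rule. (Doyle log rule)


Doyle: BF = (D - 4)^2 * L / 16
Adjusted diameter = 23 - 4 = 19 in
(D-4)^2 = 19^2 = 361
BF = 361 * 12 / 16 = 271 BF

271


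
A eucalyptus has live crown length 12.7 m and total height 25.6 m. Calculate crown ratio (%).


Formula: Crown Ratio = (Crown Length / Total Height) * 100
CR = (12.7 m / 25.6 m) * 100
CR = 0.4961 * 100 = 49.6%

49.6


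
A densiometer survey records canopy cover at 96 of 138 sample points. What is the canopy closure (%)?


Formula: Canopy closure = covered points / total points * 100
Closure = 96 / 138 * 100
Closure = 0.6957 * 100 = 69.6%

69.6


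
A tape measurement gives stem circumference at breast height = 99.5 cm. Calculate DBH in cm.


Formula: DBH = C / pi
DBH = 99.5 / pi
pi = 3.14159...
DBH = 31.7 cm

31.7


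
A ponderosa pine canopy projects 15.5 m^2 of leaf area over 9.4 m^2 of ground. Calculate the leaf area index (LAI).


Formula: LAI = total leaf area / ground area  (dimensionless)
LAI = 15.5 m^2 / 9.4 m^2
LAI = 1.65

1.65


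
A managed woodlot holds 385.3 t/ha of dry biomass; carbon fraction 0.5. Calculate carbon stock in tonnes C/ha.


Formula: Carbon Stock = Biomass * Carbon Fraction
C = 385.3 t/ha * 0.5
C = 192.7 t C/ha

192.7


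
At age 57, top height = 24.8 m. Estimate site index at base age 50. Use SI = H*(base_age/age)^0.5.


Formula: SI = H_dom * (base_age / age)^0.5
Age ratio = 50 / 57 = 0.87719
sqrt(age_ratio) = 0.93659
SI = 24.8 * 0.93659 = 23.2 m

23.2


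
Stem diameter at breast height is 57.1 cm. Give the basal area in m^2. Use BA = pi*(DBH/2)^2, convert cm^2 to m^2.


Formula: BA = pi * (DBH/2)^2 / 10000  (cm^2 to m^2)
Radius = DBH/2 = 57.1/2 = 28.55 cm
BA = pi * 28.55^2 / 10000
   = 2560.72 cm^2 / 10000
   = 0.2561 m^2

0.2561


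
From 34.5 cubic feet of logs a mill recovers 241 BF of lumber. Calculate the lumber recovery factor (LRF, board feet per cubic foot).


Formula: LRF = Lumber Output (BF) / Log Input (ft^3)
LRF = 241 BF / 34.5 ft^3
LRF = 6.99 BF/ft^3

6.99


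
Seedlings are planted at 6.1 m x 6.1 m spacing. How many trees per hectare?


Formula: TPH = 10000 m^2/ha / (spacing_x * spacing_y)
Area per tree = 6.1 m * 6.1 m = 37.21 m^2
TPH = 10000 / 37.21 = 269 trees/ha

269


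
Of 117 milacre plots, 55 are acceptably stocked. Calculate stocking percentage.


Formula: Stocking % = stocked plots / total plots * 100
Stocking = 55 / 117 * 100
Stocking = 0.4701 * 100 = 47.0%

47.0


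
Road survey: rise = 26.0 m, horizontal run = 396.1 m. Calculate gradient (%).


Formula: Gradient = rise / run * 100
Gradient = 26.0 / 396.1 * 100 = 6.6%

6.6


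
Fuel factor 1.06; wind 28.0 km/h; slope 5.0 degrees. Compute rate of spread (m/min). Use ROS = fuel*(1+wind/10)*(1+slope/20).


Formula: ROS = fuel * (1 + wind/10) * (1 + slope/20)
Wind factor = 1 + 28.0/10 = 3.8
Slope factor = 1 + 5.0/20 = 1.25
ROS = 1.06 * 3.8 * 1.25 = 5.03 m/min

5.03


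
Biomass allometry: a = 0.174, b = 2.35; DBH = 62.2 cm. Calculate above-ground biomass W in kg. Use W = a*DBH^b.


Formula: W = a * DBH^b  (allometric power law)
DBH^b = 62.2^2.35 = 16421.295
W = 0.174 * 16421.295 = 2857.3 kg

2857.3


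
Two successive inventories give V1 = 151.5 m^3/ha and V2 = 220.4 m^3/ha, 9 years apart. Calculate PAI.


Formula: PAI = (V_T2 - V_T1) / (T2 - T1)
Volume increment = 220.4 - 151.5 = 68.9 m^3/ha
PAI = 68.9 / 9 = 7.66 m^3/ha/year

7.66


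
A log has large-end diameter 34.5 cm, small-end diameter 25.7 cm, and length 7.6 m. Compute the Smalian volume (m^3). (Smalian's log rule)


Smalian: V = (A1 + A2)/2 * L,  A = pi*(D/200)^2
A1 = pi*(34.5/200)^2 = 0.093482 m^2
A2 = pi*(25.7/200)^2 = 0.051875 m^2
V = (0.093482+0.051875)/2*7.6 = 0.5524 m^3

0.5524


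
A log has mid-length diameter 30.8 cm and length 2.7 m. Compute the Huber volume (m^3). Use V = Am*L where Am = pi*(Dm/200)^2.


Huber: V = Am * L,  Am = pi*(Dm/200)^2
Am = pi*(30.8/200)^2 = 0.074506 m^2
V = 0.074506*2.7 = 0.2012 m^3

0.2012


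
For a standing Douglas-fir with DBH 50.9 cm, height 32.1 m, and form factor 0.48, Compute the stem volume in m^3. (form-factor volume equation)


Formula: V = pi * (DBH/200)^2 * H * ff
Radius = DBH/200 = 50.9/200 = 0.2545 m
Radius^2 = 0.2545^2 = 0.06477025 m^2
V = pi * 0.06477025 * 32.1 * 0.48
V = 3.135 m^3

3.135


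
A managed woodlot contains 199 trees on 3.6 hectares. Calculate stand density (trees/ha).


Formula: Stand Density = N_trees / Area_ha
Density = 199 trees / 3.6 ha
Density = 55 trees/ha

55


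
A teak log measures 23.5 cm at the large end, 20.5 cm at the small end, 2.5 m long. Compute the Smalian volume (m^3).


Smalian: V = (A1 + A2)/2 * L,  A = pi*(D/200)^2
A1 = pi*(23.5/200)^2 = 0.043374 m^2
A2 = pi*(20.5/200)^2 = 0.033006 m^2
V = (0.043374+0.033006)/2*2.5 = 0.0955 m^3

0.0955


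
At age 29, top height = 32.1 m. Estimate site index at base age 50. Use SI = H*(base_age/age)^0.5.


Formula: SI = H_dom * (base_age / age)^0.5
Age ratio = 50 / 29 = 1.72414
sqrt(age_ratio) = 1.31306
SI = 32.1 * 1.31306 = 42.1 m

42.1


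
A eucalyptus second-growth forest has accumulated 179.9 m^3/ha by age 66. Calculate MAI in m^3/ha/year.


Formula: MAI = Total Volume / Stand Age
MAI = 179.9 m^3/ha / 66 years
MAI = 2.73 m^3/ha/year

2.73


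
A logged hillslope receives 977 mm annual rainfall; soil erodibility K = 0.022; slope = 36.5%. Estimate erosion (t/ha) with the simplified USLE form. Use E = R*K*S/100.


Formula: E = R * K * S / 100  (simplified USLE)
R * K = 977 * 0.022 = 21.494
E = 21.494 * 36.5 / 100 = 7.85 t/ha

7.85


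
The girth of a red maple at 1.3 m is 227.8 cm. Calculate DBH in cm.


Formula: DBH = C / pi
DBH = 227.8 / pi
pi = 3.14159...
DBH = 72.5 cm

72.5


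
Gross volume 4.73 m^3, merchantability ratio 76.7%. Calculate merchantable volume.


Formula: MV = V_total * (merchantable_pct / 100)
Merchantable fraction = 76.7% / 100 = 0.767
MV = 4.73 m^3 * 0.767 = 3.628 m^3

3.628


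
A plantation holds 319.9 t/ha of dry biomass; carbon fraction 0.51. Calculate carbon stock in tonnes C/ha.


Formula: Carbon Stock = Biomass * Carbon Fraction
C = 319.9 t/ha * 0.51
C = 163.1 t C/ha

163.1


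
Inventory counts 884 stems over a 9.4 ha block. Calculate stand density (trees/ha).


Formula: Stand Density = N_trees / Area_ha
Density = 884 trees / 9.4 ha
Density = 94 trees/ha

94


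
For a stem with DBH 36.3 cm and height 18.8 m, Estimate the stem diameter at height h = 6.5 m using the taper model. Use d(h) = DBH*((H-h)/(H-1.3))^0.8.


Taper: d(h) = DBH * ((H - h) / (H - 1.3))^0.8
Numerator = H - h = 18.8 - 6.5 = 12.3 m
Denominator = H - 1.3 = 18.8 - 1.3 = 17.5 m
Ratio = 12.3 / 17.5 = 0.70286
d = 36.3 * 0.70286^0.8 = 27.4 cm

27.4


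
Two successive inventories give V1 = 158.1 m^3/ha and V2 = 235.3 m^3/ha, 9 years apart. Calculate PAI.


Formula: PAI = (V_T2 - V_T1) / (T2 - T1)
Volume increment = 235.3 - 158.1 = 77.2 m^3/ha
PAI = 77.2 / 9 = 8.58 m^3/ha/year

8.58


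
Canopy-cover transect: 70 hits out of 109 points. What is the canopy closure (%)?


Formula: Canopy closure = covered points / total points * 100
Closure = 70 / 109 * 100
Closure = 0.6422 * 100 = 64.2%

64.2


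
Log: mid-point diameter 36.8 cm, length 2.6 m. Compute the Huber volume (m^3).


Huber: V = Am * L,  Am = pi*(Dm/200)^2
Am = pi*(36.8/200)^2 = 0.106362 m^2
V = 0.106362*2.6 = 0.2765 m^3

0.2765


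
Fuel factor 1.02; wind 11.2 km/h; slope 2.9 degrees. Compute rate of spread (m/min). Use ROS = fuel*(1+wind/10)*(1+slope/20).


Formula: ROS = fuel * (1 + wind/10) * (1 + slope/20)
Wind factor = 1 + 11.2/10 = 2.12
Slope factor = 1 + 2.9/20 = 1.145
ROS = 1.02 * 2.12 * 1.145 = 2.48 m/min

2.48


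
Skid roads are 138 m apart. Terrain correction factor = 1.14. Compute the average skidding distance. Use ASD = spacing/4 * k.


Formula: ASD = (spacing / 4) * correction
Uncorrected distance = spacing / 4 = 138 / 4 = 34.5 m
ASD = 34.5 * 1.14 = 39 m

39


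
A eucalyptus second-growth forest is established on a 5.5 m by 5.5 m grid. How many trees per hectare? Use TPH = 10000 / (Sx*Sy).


Formula: TPH = 10000 m^2/ha / (spacing_x * spacing_y)
Area per tree = 5.5 m * 5.5 m = 30.25 m^2
TPH = 10000 / 30.25 = 331 trees/ha

331


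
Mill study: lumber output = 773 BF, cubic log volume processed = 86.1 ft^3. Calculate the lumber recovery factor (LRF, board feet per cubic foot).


Formula: LRF = Lumber Output (BF) / Log Input (ft^3)
LRF = 773 BF / 86.1 ft^3
LRF = 8.98 BF/ft^3

8.98


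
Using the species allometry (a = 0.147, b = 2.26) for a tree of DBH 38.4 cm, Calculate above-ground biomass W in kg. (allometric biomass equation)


Formula: W = a * DBH^b  (allometric power law)
DBH^b = 38.4^2.26 = 3807.0499
W = 0.147 * 3807.0499 = 559.6 kg

559.6


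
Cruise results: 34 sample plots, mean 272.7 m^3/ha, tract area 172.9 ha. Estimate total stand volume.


Formula: Total Volume = Mean Volume per ha * Total Area
Total Volume = 272.7 m^3/ha * 172.9 ha
Total Volume = 47150 m^3

47150


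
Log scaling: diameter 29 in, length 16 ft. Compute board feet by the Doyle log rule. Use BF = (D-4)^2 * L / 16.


Doyle: BF = (D - 4)^2 * L / 16
Adjusted diameter = 29 - 4 = 25 in
(D-4)^2 = 25^2 = 625
BF = 625 * 16 / 16 = 625 BF

625


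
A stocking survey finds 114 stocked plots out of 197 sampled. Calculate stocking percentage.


Formula: Stocking % = stocked plots / total plots * 100
Stocking = 114 / 197 * 100
Stocking = 0.5787 * 100 = 57.9%

57.9


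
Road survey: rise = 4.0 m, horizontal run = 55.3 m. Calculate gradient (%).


Formula: Gradient = rise / run * 100
Gradient = 4.0 / 55.3 * 100 = 7.2%

7.2


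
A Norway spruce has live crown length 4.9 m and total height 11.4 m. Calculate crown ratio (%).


Formula: Crown Ratio = (Crown Length / Total Height) * 100
CR = (4.9 m / 11.4 m) * 100
CR = 0.4298 * 100 = 43.0%

43.0


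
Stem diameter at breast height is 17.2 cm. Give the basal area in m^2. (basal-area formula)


Formula: BA = pi * (DBH/2)^2 / 10000  (cm^2 to m^2)
Radius = DBH/2 = 17.2/2 = 8.6 cm
BA = pi * 8.6^2 / 10000
   = 232.3522 cm^2 / 10000
   = 0.0232 m^2

0.0232


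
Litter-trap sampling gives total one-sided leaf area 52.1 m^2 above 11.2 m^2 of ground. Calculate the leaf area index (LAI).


Formula: LAI = total leaf area / ground area  (dimensionless)
LAI = 52.1 m^2 / 11.2 m^2
LAI = 4.65

4.65


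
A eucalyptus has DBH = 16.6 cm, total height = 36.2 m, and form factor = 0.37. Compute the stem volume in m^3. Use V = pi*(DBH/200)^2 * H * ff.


Formula: V = pi * (DBH/200)^2 * H * ff
Radius = DBH/200 = 16.6/200 = 0.083 m
Radius^2 = 0.083^2 = 0.006889 m^2
V = pi * 0.006889 * 36.2 * 0.37
V = 0.29 m^3

0.29


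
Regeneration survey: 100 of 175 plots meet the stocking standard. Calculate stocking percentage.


Formula: Stocking % = stocked plots / total plots * 100
Stocking = 100 / 175 * 100
Stocking = 0.5714 * 100 = 57.1%

57.1


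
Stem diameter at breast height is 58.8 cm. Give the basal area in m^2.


Formula: BA = pi * (DBH/2)^2 / 10000  (cm^2 to m^2)
Radius = DBH/2 = 58.8/2 = 29.4 cm
BA = pi * 29.4^2 / 10000
   = 2715.467 cm^2 / 10000
   = 0.2715 m^2

0.2715


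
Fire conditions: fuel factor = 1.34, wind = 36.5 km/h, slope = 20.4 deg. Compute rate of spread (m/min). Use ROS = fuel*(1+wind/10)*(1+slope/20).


Formula: ROS = fuel * (1 + wind/10) * (1 + slope/20)
Wind factor = 1 + 36.5/10 = 4.65
Slope factor = 1 + 20.4/20 = 2.02
ROS = 1.34 * 4.65 * 2.02 = 12.59 m/min

12.59


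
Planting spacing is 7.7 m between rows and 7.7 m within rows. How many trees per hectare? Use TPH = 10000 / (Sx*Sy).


Formula: TPH = 10000 m^2/ha / (spacing_x * spacing_y)
Area per tree = 7.7 m * 7.7 m = 59.29 m^2
TPH = 10000 / 59.29 = 169 trees/ha

169


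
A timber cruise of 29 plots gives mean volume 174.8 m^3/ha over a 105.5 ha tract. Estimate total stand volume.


Formula: Total Volume = Mean Volume per ha * Total Area
Total Volume = 174.8 m^3/ha * 105.5 ha
Total Volume = 18441 m^3

18441


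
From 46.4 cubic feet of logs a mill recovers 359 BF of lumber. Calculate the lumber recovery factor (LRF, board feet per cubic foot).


Formula: LRF = Lumber Output (BF) / Log Input (ft^3)
LRF = 359 BF / 46.4 ft^3
LRF = 7.74 BF/ft^3

7.74


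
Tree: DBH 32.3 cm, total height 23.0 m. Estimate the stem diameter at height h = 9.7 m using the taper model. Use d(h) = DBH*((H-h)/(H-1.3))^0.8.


Taper: d(h) = DBH * ((H - h) / (H - 1.3))^0.8
Numerator = H - h = 23.0 - 9.7 = 13.3 m
Denominator = H - 1.3 = 23.0 - 1.3 = 21.7 m
Ratio = 13.3 / 21.7 = 0.6129
d = 32.3 * 0.6129^0.8 = 21.8 cm

21.8


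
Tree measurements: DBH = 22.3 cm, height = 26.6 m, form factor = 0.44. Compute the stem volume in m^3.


Formula: V = pi * (DBH/200)^2 * H * ff
Radius = DBH/200 = 22.3/200 = 0.1115 m
Radius^2 = 0.1115^2 = 0.01243225 m^2
V = pi * 0.01243225 * 26.6 * 0.44
V = 0.457 m^3

0.457


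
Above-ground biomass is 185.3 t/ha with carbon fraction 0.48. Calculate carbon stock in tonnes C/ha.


Formula: Carbon Stock = Biomass * Carbon Fraction
C = 185.3 t/ha * 0.48
C = 88.9 t C/ha

88.9


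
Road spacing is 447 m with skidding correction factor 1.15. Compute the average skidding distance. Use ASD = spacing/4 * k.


Formula: ASD = (spacing / 4) * correction
Uncorrected distance = spacing / 4 = 447 / 4 = 111.75 m
ASD = 111.75 * 1.15 = 129 m

129


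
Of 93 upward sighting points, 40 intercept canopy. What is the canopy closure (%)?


Formula: Canopy closure = covered points / total points * 100
Closure = 40 / 93 * 100
Closure = 0.4301 * 100 = 43.0%

43.0


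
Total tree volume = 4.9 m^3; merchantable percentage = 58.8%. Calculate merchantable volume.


Formula: MV = V_total * (merchantable_pct / 100)
Merchantable fraction = 58.8% / 100 = 0.588
MV = 4.9 m^3 * 0.588 = 2.881 m^3

2.881


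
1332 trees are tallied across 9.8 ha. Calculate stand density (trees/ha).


Formula: Stand Density = N_trees / Area_ha
Density = 1332 trees / 9.8 ha
Density = 136 trees/ha

136


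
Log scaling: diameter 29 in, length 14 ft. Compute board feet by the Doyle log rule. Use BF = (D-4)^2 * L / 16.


Doyle: BF = (D - 4)^2 * L / 16
Adjusted diameter = 29 - 4 = 25 in
(D-4)^2 = 25^2 = 625
BF = 625 * 14 / 16 = 547 BF

547


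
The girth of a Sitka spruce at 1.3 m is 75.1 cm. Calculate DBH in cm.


Formula: DBH = C / pi
DBH = 75.1 / pi
pi = 3.14159...
DBH = 23.9 cm

23.9


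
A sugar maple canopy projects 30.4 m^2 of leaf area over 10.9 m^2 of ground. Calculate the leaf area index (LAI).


Formula: LAI = total leaf area / ground area  (dimensionless)
LAI = 30.4 m^2 / 10.9 m^2
LAI = 2.79

2.79


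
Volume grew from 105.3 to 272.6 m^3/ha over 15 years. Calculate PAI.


Formula: PAI = (V_T2 - V_T1) / (T2 - T1)
Volume increment = 272.6 - 105.3 = 167.3 m^3/ha
PAI = 167.3 / 15 = 11.15 m^3/ha/year

11.15


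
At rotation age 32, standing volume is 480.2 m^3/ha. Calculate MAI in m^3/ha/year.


Formula: MAI = Total Volume / Stand Age
MAI = 480.2 m^3/ha / 32 years
MAI = 15.01 m^3/ha/year

15.01


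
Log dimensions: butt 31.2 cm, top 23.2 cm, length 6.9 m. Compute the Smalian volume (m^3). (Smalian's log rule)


Smalian: V = (A1 + A2)/2 * L,  A = pi*(D/200)^2
A1 = pi*(31.2/200)^2 = 0.076454 m^2
A2 = pi*(23.2/200)^2 = 0.042273 m^2
V = (0.076454+0.042273)/2*6.9 = 0.4096 m^3

0.4096


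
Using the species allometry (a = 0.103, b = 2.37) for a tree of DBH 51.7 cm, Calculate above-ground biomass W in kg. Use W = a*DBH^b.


Formula: W = a * DBH^b  (allometric power law)
DBH^b = 51.7^2.37 = 11507.2775
W = 0.103 * 11507.2775 = 1185.2 kg

1185.2


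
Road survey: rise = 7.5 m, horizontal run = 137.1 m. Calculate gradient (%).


Formula: Gradient = rise / run * 100
Gradient = 7.5 / 137.1 * 100 = 5.5%

5.5
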